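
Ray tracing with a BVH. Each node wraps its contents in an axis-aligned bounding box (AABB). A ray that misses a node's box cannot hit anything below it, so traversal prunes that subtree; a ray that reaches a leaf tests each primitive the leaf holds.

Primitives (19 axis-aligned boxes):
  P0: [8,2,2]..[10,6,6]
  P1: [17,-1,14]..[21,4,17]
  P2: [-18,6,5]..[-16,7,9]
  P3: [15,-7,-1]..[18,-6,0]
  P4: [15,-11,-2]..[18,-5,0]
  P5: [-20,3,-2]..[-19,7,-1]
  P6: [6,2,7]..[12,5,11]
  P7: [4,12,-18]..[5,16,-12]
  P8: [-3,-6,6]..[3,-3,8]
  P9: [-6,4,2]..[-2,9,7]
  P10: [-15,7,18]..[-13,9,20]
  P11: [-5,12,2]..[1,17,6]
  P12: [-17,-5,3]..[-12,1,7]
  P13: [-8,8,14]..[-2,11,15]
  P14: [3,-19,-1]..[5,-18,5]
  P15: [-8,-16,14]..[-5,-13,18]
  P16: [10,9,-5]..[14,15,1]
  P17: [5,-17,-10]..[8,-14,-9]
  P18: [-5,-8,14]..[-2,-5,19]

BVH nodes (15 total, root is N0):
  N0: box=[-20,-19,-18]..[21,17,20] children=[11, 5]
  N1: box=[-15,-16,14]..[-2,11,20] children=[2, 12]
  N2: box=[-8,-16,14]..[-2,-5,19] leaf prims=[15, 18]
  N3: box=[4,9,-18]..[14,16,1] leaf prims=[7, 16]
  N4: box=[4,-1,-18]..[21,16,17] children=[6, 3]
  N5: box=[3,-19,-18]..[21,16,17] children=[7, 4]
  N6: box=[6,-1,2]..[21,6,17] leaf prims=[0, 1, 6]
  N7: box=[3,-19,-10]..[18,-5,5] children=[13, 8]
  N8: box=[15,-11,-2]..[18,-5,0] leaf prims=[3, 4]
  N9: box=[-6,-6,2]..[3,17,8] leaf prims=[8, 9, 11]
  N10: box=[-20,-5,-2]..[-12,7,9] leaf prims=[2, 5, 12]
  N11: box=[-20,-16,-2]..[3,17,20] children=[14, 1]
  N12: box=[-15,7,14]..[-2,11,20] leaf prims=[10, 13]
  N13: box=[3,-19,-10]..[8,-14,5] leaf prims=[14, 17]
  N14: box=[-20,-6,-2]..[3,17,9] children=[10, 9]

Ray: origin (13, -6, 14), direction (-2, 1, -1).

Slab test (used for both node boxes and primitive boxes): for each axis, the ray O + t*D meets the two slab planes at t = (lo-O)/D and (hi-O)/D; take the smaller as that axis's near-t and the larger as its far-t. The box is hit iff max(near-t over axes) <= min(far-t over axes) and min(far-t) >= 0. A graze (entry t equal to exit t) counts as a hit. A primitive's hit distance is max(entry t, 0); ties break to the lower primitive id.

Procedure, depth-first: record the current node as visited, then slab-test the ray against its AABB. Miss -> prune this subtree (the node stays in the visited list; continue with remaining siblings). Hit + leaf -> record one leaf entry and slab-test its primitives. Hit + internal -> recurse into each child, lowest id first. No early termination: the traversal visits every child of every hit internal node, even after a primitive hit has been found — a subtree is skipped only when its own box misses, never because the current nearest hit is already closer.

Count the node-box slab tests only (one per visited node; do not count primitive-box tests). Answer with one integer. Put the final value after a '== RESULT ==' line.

Walk:
N0 x:[-4,33/2] y:[-13,23] z:[-6,32] -> hit [-4,33/2], descend [5, 11]
  N5 x:[-4,5] y:[-13,22] z:[-3,32] -> hit [-3,5], descend [4, 7]
    N4 x:[-4,9/2] y:[5,22] z:[-3,32] -> miss, prune
    N7 x:[-5/2,5] y:[-13,1] z:[9,24] -> miss, prune
  N11 x:[5,33/2] y:[-10,23] z:[-6,16] -> hit [5,16], descend [1, 14]
    N1 x:[15/2,14] y:[-10,17] z:[-6,0] -> miss, prune
    N14 x:[5,33/2] y:[0,23] z:[5,16] -> hit [5,16], descend [9, 10]
      N9 x:[5,19/2] y:[0,23] z:[6,12] -> hit [6,19/2] leaf, test {P8(miss), P9(miss), P11(miss)}
      N10 x:[25/2,33/2] y:[1,13] z:[5,16] -> hit [25/2,13] leaf, test {P2(miss), P5(miss), P12(miss)}

9 AABB tests over nodes [0, 5, 4, 7, 11, 1, 14, 9, 10]; 2 leaves entered; closest miss.

== RESULT ==
9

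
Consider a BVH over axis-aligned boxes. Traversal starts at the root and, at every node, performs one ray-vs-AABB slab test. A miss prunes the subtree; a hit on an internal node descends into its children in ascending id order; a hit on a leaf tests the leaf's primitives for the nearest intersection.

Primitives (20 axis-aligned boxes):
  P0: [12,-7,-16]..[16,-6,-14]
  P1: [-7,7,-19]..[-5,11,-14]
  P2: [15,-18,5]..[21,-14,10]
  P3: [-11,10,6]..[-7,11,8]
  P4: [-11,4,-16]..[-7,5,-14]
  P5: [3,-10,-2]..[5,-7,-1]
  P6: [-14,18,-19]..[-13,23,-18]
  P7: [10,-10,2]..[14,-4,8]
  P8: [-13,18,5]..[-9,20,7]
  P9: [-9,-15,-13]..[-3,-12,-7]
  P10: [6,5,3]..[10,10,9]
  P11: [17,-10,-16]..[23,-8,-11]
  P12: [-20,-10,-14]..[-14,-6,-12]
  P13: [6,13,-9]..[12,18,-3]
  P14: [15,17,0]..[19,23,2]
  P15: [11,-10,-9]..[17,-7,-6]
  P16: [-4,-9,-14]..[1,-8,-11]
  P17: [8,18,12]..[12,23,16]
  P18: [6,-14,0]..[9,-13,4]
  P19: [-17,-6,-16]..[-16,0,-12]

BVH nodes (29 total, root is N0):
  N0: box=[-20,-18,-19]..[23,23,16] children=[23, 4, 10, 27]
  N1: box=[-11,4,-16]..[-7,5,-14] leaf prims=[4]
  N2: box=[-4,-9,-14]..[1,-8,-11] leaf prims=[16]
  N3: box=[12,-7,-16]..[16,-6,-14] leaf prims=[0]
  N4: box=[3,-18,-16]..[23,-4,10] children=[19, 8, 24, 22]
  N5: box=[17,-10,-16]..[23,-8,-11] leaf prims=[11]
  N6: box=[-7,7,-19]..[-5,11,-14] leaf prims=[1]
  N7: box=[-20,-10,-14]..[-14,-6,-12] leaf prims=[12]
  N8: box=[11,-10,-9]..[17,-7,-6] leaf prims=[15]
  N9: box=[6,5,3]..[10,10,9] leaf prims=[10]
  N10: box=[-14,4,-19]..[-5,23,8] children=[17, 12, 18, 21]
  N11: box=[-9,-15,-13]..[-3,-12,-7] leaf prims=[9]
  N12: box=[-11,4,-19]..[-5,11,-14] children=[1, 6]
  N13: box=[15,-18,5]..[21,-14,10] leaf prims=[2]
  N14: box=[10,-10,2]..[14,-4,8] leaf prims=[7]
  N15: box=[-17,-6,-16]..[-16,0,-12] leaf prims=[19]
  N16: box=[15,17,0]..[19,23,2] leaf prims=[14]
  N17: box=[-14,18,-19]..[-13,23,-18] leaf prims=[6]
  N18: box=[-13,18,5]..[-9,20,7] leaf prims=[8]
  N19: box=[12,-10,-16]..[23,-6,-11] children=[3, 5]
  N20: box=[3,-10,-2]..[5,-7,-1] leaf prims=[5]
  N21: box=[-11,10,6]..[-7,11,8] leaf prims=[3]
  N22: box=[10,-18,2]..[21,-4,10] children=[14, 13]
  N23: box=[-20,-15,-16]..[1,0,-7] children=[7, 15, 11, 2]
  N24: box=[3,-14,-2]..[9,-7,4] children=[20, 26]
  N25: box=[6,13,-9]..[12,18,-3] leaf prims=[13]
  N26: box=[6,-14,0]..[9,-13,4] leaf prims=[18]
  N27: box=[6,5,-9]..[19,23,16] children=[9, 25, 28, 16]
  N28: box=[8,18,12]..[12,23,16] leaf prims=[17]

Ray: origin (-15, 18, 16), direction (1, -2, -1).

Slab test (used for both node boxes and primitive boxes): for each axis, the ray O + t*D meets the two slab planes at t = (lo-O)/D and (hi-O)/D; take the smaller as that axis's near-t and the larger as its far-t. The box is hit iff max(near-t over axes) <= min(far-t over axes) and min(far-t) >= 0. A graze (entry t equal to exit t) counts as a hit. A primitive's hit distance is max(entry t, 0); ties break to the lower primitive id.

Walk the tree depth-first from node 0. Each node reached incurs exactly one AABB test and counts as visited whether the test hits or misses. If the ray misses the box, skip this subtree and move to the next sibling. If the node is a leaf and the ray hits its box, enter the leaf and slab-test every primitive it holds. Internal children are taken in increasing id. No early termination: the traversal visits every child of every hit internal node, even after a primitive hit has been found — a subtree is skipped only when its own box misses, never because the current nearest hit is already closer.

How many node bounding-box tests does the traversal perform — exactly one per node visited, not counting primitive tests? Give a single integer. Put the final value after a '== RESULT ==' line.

Trace the traversal:
N0 x:[-5,38] y:[-5/2,18] z:[0,35] -> hit [0,18], descend [4, 10, 23, 27]
  N4 x:[18,38] y:[11,18] z:[6,32] -> hit [18,18], descend [8, 19, 22, 24]
    N8 x:[26,32] y:[25/2,14] z:[22,25] -> miss, prune
    N19 x:[27,38] y:[12,14] z:[27,32] -> miss, prune
    N22 x:[25,36] y:[11,18] z:[6,14] -> miss, prune
    N24 x:[18,24] y:[25/2,16] z:[12,18] -> miss, prune
  N10 x:[1,10] y:[-5/2,7] z:[8,35] -> miss, prune
  N23 x:[-5,16] y:[9,33/2] z:[23,32] -> miss, prune
  N27 x:[21,34] y:[-5/2,13/2] z:[0,25] -> miss, prune

order=[0, 4, 8, 19, 22, 24, 10, 23, 27]  |boxes|=9  |leaves|=0  hit=miss

== RESULT ==
9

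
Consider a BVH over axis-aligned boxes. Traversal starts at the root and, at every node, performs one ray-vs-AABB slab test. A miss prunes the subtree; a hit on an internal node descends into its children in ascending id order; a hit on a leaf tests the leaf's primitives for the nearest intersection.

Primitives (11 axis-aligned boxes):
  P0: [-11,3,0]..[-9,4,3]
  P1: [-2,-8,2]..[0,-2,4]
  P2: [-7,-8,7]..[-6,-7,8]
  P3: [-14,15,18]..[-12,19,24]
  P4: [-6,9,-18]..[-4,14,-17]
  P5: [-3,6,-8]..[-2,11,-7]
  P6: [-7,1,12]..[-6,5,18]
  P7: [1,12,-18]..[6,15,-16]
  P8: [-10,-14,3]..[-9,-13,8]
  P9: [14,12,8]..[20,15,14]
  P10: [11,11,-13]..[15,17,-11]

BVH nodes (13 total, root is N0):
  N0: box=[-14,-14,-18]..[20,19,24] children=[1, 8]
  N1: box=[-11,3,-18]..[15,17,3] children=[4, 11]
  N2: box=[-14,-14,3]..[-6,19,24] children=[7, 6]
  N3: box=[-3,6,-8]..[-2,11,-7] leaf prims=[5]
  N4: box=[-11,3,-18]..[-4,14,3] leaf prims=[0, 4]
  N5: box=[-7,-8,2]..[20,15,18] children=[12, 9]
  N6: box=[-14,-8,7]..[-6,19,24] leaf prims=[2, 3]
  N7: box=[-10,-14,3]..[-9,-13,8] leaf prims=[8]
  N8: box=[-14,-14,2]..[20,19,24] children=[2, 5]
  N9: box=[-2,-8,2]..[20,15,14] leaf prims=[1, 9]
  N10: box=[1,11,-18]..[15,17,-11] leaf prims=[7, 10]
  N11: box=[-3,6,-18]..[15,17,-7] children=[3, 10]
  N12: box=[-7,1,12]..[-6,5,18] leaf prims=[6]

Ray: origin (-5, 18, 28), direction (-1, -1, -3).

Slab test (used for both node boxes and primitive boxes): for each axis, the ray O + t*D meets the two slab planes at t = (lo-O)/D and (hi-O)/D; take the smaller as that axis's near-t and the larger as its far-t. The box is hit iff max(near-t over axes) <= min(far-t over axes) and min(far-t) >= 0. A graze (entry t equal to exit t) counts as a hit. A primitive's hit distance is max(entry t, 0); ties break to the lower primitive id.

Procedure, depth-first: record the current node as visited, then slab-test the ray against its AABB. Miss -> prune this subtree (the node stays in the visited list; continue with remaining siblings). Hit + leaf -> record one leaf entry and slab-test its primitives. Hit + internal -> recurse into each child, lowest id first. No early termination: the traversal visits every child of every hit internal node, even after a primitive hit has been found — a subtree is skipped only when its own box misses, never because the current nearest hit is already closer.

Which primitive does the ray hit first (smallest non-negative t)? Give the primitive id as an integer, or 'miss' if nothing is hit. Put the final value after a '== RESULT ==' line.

Walk:
N0 x:[-25,9] y:[-1,32] z:[4/3,46/3] -> hit [4/3,9], descend [1, 8]
  N1 x:[-20,6] y:[1,15] z:[25/3,46/3] -> miss, prune
  N8 x:[-25,9] y:[-1,32] z:[4/3,26/3] -> hit [4/3,26/3], descend [2, 5]
    N2 x:[1,9] y:[-1,32] z:[4/3,25/3] -> hit [4/3,25/3], descend [6, 7]
      N6 x:[1,9] y:[-1,26] z:[4/3,7] -> hit [4/3,7] leaf, test {P2(miss), P3(miss)}
      N7 x:[4,5] y:[31,32] z:[20/3,25/3] -> miss, prune
    N5 x:[-25,2] y:[3,26] z:[10/3,26/3] -> miss, prune

7 AABB tests over nodes [0, 1, 8, 2, 6, 7, 5]; 1 leaf entered; closest miss.

== RESULT ==
miss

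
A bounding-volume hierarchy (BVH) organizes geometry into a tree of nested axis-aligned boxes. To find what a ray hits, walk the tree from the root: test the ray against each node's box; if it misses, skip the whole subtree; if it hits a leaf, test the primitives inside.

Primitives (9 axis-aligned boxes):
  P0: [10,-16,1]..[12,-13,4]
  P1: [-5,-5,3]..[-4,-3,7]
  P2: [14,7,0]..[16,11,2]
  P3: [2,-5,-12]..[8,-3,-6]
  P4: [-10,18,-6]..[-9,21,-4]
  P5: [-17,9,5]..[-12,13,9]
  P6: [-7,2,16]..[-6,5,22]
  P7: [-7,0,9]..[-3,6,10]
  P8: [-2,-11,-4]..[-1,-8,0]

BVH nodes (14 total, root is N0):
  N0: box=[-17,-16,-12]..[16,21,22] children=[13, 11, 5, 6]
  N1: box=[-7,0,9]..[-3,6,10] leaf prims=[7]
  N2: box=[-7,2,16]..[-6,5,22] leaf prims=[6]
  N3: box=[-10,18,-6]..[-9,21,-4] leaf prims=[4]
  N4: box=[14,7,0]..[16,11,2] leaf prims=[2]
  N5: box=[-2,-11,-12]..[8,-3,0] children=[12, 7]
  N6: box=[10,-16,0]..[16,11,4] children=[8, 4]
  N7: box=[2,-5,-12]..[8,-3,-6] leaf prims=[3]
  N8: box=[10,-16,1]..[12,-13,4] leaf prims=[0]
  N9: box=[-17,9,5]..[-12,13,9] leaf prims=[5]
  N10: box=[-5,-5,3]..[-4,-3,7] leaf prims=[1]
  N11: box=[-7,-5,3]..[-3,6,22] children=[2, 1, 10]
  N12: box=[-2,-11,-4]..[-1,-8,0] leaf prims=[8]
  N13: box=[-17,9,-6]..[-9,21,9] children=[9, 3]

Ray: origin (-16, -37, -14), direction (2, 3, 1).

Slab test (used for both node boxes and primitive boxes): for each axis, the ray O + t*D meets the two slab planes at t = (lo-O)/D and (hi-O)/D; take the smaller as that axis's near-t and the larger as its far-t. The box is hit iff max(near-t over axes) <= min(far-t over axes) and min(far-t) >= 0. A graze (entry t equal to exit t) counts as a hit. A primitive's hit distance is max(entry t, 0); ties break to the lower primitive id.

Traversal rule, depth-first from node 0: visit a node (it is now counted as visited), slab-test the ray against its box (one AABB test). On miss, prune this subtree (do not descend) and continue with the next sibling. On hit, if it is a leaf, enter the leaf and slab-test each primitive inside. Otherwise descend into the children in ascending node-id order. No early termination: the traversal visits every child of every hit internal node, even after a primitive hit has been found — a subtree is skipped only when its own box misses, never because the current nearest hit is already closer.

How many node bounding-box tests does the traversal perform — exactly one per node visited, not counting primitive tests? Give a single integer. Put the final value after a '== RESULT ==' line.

Trace the traversal:
N0 x:[-1/2,16] y:[7,58/3] z:[2,36] -> hit [7,16], descend [5, 6, 11, 13]
  N5 x:[7,12] y:[26/3,34/3] z:[2,14] -> hit [26/3,34/3], descend [7, 12]
    N7 x:[9,12] y:[32/3,34/3] z:[2,8] -> miss, prune
    N12 x:[7,15/2] y:[26/3,29/3] z:[10,14] -> miss, prune
  N6 x:[13,16] y:[7,16] z:[14,18] -> hit [14,16], descend [4, 8]
    N4 x:[15,16] y:[44/3,16] z:[14,16] -> hit [15,16] leaf, test {P2@t=15}
    N8 x:[13,14] y:[7,8] z:[15,18] -> miss, prune
  N11 x:[9/2,13/2] y:[32/3,43/3] z:[17,36] -> miss, prune
  N13 x:[-1/2,7/2] y:[46/3,58/3] z:[8,23] -> miss, prune

Summary -> nodes [0, 5, 7, 12, 6, 4, 8, 11, 13]; box-tests=9; leaf-entries=1; first=P2

== RESULT ==
9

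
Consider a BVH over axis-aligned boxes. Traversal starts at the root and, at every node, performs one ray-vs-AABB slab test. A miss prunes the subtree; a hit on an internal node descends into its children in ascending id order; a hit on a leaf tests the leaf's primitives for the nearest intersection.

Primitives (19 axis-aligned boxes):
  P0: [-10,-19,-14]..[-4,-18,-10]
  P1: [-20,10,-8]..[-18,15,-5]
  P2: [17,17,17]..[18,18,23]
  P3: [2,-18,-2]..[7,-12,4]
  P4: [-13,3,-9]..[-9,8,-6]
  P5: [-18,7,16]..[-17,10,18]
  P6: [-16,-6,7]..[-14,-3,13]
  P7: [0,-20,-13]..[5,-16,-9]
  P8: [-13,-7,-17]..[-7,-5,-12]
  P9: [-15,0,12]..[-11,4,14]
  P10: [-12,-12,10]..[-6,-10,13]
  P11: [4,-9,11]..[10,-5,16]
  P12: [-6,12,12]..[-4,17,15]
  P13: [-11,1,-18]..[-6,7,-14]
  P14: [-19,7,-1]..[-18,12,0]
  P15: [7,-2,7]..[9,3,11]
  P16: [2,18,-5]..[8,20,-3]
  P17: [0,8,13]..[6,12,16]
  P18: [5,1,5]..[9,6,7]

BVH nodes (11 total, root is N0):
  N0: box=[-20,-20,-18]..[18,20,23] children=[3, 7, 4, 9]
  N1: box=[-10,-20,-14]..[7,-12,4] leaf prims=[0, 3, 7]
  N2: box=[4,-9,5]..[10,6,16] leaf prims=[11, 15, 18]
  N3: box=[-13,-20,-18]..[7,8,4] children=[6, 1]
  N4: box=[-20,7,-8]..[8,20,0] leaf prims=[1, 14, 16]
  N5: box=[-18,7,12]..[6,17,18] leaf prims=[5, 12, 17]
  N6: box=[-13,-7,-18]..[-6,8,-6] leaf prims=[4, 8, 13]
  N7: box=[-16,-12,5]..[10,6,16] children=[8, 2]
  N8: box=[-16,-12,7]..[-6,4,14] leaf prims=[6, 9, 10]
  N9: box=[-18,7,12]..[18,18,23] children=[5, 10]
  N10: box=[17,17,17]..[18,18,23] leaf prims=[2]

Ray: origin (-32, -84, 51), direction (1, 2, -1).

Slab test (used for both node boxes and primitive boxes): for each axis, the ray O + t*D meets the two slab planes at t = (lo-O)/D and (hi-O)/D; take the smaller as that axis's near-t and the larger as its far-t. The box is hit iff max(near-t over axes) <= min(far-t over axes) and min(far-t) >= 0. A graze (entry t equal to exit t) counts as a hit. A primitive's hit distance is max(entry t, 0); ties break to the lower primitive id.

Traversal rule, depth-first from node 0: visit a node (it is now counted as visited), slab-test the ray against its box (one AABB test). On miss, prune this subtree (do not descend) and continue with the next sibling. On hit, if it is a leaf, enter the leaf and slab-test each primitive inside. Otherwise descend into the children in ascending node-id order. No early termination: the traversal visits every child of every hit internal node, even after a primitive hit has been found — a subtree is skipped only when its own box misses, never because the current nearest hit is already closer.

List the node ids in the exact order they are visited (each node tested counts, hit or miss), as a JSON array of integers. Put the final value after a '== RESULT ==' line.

Traverse from the root:
N0 x:[12,50] y:[32,52] z:[28,69] -> hit [32,50], descend [3, 4, 7, 9]
  N3 x:[19,39] y:[32,46] z:[47,69] -> miss, prune
  N4 x:[12,40] y:[91/2,52] z:[51,59] -> miss, prune
  N7 x:[16,42] y:[36,45] z:[35,46] -> hit [36,42], descend [2, 8]
    N2 x:[36,42] y:[75/2,45] z:[35,46] -> hit [75/2,42] leaf, test {P11@t=75/2, P15@t=41, P18(miss)}
    N8 x:[16,26] y:[36,44] z:[37,44] -> miss, prune
  N9 x:[14,50] y:[91/2,51] z:[28,39] -> miss, prune

order=[0, 3, 4, 7, 2, 8, 9]  |boxes|=7  |leaves|=1  hit=P11

== RESULT ==
[0, 3, 4, 7, 2, 8, 9]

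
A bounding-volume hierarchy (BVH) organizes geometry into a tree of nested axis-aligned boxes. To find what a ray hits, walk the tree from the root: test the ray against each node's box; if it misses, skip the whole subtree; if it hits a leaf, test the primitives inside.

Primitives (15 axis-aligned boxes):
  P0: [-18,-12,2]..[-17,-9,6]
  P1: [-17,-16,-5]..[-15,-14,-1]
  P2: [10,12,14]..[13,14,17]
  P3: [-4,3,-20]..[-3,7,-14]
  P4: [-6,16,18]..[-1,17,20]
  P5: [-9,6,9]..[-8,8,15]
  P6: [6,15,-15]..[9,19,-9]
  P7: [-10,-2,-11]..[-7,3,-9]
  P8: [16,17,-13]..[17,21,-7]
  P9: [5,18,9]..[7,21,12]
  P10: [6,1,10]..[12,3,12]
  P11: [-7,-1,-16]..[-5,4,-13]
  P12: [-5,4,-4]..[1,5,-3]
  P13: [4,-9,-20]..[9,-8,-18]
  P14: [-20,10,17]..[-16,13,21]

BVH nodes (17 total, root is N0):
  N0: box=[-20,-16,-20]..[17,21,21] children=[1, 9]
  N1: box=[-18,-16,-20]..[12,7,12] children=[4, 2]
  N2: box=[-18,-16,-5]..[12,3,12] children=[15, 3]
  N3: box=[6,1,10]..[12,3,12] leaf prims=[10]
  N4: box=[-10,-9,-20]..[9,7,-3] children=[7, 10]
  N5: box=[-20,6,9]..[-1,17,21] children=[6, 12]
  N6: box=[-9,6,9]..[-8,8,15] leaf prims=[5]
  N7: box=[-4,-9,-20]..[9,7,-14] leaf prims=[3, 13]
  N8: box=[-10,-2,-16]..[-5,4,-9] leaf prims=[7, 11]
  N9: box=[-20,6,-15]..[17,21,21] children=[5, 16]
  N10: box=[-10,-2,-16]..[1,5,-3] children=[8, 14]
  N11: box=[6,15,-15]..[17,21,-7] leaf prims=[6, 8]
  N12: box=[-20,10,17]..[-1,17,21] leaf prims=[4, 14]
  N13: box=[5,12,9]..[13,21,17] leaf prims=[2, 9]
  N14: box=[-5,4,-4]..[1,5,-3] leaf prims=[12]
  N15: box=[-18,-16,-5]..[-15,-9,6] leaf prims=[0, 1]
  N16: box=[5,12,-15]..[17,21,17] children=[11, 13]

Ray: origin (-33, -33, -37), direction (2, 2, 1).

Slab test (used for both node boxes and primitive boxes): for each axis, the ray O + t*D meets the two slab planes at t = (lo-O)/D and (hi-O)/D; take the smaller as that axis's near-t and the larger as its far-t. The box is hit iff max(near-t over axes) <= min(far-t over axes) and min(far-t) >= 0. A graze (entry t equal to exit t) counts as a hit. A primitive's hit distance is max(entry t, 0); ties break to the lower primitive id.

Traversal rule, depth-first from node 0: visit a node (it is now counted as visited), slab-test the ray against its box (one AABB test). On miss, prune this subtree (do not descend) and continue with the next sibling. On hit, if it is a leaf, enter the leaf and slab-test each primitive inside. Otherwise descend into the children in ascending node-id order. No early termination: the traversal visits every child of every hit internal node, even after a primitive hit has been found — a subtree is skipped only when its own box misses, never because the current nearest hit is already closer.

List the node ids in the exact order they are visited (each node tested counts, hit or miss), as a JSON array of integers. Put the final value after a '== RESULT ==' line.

Walk:
N0 x:[13/2,25] y:[17/2,27] z:[17,58] -> hit [17,25], descend [1, 9]
  N1 x:[15/2,45/2] y:[17/2,20] z:[17,49] -> hit [17,20], descend [2, 4]
    N2 x:[15/2,45/2] y:[17/2,18] z:[32,49] -> miss, prune
    N4 x:[23/2,21] y:[12,20] z:[17,34] -> hit [17,20], descend [7, 10]
      N7 x:[29/2,21] y:[12,20] z:[17,23] -> hit [17,20] leaf, test {P3(miss), P13(miss)}
      N10 x:[23/2,17] y:[31/2,19] z:[21,34] -> miss, prune
  N9 x:[13/2,25] y:[39/2,27] z:[22,58] -> hit [22,25], descend [5, 16]
    N5 x:[13/2,16] y:[39/2,25] z:[46,58] -> miss, prune
    N16 x:[19,25] y:[45/2,27] z:[22,54] -> hit [45/2,25], descend [11, 13]
      N11 x:[39/2,25] y:[24,27] z:[22,30] -> hit [24,25] leaf, test {P6(miss), P8@t=25}
      N13 x:[19,23] y:[45/2,27] z:[46,54] -> miss, prune

Visited [0, 1, 2, 4, 7, 10, 9, 5, 16, 11, 13]. Tests: 11 box, 2 leaf. Nearest: P8.

== RESULT ==
[0, 1, 2, 4, 7, 10, 9, 5, 16, 11, 13]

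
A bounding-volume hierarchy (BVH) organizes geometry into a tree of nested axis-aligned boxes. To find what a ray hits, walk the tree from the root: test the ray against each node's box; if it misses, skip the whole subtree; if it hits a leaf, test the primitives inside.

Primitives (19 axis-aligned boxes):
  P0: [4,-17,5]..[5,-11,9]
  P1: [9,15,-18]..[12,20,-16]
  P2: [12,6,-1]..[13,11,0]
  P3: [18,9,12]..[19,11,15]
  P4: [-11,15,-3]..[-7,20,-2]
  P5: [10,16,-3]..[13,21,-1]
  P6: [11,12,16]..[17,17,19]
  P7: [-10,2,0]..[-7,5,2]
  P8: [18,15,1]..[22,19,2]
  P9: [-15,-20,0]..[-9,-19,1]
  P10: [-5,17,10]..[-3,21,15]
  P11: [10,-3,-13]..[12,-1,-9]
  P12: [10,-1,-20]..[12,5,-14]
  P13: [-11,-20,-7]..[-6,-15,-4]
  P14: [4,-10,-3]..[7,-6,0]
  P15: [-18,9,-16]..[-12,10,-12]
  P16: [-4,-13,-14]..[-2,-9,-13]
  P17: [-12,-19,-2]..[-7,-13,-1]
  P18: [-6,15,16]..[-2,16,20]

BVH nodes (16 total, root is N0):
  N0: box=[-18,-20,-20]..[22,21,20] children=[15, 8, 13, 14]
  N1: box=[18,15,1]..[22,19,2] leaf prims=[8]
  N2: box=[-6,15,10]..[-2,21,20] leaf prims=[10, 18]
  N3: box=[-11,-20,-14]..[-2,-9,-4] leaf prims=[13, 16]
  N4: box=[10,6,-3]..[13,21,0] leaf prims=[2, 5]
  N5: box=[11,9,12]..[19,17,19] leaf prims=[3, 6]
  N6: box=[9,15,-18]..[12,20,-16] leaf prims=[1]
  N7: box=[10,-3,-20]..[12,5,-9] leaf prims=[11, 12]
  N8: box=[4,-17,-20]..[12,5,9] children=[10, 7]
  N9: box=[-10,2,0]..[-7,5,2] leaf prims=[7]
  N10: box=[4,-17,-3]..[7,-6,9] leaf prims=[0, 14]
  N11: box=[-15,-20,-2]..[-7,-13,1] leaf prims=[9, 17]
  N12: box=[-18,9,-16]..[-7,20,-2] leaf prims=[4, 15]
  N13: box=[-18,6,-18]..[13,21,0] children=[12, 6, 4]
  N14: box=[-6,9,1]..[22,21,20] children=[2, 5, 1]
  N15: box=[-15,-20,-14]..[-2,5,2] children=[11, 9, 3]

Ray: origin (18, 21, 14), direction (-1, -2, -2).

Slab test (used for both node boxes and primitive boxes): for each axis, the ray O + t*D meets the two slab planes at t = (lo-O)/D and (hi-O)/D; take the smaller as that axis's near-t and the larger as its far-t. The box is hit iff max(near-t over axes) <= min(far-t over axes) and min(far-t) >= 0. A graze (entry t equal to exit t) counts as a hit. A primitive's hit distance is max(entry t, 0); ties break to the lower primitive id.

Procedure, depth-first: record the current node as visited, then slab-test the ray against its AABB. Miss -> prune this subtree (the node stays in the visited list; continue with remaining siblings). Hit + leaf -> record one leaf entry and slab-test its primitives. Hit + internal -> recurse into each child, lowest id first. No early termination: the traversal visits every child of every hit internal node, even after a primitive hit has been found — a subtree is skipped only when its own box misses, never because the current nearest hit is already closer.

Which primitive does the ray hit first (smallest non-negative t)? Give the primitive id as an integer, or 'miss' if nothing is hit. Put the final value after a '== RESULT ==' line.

Walk:
N0 x:[-4,36] y:[0,41/2] z:[-3,17] -> hit [0,17], descend [8, 13, 14, 15]
  N8 x:[6,14] y:[8,19] z:[5/2,17] -> hit [8,14], descend [7, 10]
    N7 x:[6,8] y:[8,12] z:[23/2,17] -> miss, prune
    N10 x:[11,14] y:[27/2,19] z:[5/2,17/2] -> miss, prune
  N13 x:[5,36] y:[0,15/2] z:[7,16] -> hit [7,15/2], descend [4, 6, 12]
    N4 x:[5,8] y:[0,15/2] z:[7,17/2] -> hit [7,15/2] leaf, test {P2(miss), P5(miss)}
    N6 x:[6,9] y:[1/2,3] z:[15,16] -> miss, prune
    N12 x:[25,36] y:[1/2,6] z:[8,15] -> miss, prune
  N14 x:[-4,24] y:[0,6] z:[-3,13/2] -> hit [0,6], descend [1, 2, 5]
    N1 x:[-4,0] y:[1,3] z:[6,13/2] -> miss, prune
    N2 x:[20,24] y:[0,3] z:[-3,2] -> miss, prune
    N5 x:[-1,7] y:[2,6] z:[-5/2,1] -> miss, prune
  N15 x:[20,33] y:[8,41/2] z:[6,14] -> miss, prune

13 AABB tests over nodes [0, 8, 7, 10, 13, 4, 6, 12, 14, 1, 2, 5, 15]; 1 leaf entered; closest miss.

== RESULT ==
miss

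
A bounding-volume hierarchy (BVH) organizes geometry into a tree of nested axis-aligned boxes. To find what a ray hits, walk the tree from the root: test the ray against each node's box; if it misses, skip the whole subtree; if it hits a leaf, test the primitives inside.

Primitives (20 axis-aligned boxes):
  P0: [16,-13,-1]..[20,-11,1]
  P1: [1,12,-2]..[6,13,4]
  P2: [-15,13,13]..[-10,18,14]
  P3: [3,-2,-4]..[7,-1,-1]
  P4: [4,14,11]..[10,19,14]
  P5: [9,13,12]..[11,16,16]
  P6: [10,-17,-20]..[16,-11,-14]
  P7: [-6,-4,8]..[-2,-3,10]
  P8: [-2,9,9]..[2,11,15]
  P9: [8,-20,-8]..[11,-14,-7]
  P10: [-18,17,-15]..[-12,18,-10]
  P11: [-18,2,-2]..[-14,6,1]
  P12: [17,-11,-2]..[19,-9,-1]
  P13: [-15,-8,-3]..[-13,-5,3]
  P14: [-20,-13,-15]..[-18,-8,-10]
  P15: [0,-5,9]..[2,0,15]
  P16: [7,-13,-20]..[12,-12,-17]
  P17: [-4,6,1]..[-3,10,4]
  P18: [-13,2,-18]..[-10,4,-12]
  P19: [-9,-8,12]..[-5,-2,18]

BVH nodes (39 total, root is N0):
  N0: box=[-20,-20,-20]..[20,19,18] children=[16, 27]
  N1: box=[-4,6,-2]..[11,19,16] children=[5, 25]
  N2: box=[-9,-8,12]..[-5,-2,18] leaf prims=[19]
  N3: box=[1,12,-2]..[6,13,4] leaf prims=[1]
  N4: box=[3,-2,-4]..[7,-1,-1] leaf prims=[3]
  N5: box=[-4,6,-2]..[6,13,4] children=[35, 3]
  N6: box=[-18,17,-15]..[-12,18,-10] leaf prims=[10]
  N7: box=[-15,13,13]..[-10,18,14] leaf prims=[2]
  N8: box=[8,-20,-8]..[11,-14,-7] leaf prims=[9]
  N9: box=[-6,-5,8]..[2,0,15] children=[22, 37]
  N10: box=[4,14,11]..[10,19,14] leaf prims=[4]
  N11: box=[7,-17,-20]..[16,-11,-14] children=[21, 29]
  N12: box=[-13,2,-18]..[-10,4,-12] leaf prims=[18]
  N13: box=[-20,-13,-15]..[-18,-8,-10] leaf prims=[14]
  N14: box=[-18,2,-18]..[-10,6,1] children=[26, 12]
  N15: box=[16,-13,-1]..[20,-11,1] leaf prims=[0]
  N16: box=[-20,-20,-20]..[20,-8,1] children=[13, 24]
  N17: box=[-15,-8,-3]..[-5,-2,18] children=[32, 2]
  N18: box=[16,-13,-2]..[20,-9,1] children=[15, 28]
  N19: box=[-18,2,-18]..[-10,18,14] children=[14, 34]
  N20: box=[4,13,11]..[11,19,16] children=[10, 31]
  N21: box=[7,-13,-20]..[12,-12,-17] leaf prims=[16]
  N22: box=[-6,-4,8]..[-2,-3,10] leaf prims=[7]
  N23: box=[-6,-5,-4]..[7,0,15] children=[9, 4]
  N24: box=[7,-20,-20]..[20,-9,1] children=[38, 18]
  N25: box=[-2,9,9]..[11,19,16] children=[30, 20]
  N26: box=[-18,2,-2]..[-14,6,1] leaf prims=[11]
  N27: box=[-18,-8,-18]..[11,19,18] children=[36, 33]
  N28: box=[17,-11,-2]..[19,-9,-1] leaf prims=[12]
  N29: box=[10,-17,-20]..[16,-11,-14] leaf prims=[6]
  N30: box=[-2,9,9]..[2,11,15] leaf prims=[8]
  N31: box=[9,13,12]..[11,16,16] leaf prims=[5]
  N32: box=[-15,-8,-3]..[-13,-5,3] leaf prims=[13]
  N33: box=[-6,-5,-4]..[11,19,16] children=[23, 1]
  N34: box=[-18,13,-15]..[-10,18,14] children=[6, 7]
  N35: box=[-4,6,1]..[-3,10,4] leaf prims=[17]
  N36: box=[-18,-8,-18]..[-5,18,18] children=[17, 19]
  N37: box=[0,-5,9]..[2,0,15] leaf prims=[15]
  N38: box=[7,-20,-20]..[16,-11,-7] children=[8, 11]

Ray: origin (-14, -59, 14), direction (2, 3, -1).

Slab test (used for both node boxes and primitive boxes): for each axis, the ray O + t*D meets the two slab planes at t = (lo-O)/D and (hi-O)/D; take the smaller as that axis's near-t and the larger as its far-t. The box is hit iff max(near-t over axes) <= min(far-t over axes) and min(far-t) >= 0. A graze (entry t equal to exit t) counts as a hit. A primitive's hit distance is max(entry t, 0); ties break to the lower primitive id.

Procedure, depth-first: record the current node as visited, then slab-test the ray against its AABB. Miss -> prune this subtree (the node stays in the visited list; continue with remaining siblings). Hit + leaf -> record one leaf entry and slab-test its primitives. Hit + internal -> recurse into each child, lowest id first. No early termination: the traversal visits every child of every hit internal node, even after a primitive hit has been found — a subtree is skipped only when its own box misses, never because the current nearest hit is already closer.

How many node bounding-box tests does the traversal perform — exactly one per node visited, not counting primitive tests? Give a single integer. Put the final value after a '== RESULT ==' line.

Trace the traversal:
N0 x:[-3,17] y:[13,26] z:[-4,34] -> hit [13,17], descend [16, 27]
  N16 x:[-3,17] y:[13,17] z:[13,34] -> hit [13,17], descend [13, 24]
    N13 x:[-3,-2] y:[46/3,17] z:[24,29] -> miss, prune
    N24 x:[21/2,17] y:[13,50/3] z:[13,34] -> hit [13,50/3], descend [18, 38]
      N18 x:[15,17] y:[46/3,50/3] z:[13,16] -> hit [46/3,16], descend [15, 28]
        N15 x:[15,17] y:[46/3,16] z:[13,15] -> miss, prune
        N28 x:[31/2,33/2] y:[16,50/3] z:[15,16] -> hit [16,16] leaf, test {P12@t=16}
      N38 x:[21/2,15] y:[13,16] z:[21,34] -> miss, prune
  N27 x:[-2,25/2] y:[17,26] z:[-4,32] -> miss, prune

9 AABB tests over nodes [0, 16, 13, 24, 18, 15, 28, 38, 27]; 1 leaf entered; closest P12.

== RESULT ==
9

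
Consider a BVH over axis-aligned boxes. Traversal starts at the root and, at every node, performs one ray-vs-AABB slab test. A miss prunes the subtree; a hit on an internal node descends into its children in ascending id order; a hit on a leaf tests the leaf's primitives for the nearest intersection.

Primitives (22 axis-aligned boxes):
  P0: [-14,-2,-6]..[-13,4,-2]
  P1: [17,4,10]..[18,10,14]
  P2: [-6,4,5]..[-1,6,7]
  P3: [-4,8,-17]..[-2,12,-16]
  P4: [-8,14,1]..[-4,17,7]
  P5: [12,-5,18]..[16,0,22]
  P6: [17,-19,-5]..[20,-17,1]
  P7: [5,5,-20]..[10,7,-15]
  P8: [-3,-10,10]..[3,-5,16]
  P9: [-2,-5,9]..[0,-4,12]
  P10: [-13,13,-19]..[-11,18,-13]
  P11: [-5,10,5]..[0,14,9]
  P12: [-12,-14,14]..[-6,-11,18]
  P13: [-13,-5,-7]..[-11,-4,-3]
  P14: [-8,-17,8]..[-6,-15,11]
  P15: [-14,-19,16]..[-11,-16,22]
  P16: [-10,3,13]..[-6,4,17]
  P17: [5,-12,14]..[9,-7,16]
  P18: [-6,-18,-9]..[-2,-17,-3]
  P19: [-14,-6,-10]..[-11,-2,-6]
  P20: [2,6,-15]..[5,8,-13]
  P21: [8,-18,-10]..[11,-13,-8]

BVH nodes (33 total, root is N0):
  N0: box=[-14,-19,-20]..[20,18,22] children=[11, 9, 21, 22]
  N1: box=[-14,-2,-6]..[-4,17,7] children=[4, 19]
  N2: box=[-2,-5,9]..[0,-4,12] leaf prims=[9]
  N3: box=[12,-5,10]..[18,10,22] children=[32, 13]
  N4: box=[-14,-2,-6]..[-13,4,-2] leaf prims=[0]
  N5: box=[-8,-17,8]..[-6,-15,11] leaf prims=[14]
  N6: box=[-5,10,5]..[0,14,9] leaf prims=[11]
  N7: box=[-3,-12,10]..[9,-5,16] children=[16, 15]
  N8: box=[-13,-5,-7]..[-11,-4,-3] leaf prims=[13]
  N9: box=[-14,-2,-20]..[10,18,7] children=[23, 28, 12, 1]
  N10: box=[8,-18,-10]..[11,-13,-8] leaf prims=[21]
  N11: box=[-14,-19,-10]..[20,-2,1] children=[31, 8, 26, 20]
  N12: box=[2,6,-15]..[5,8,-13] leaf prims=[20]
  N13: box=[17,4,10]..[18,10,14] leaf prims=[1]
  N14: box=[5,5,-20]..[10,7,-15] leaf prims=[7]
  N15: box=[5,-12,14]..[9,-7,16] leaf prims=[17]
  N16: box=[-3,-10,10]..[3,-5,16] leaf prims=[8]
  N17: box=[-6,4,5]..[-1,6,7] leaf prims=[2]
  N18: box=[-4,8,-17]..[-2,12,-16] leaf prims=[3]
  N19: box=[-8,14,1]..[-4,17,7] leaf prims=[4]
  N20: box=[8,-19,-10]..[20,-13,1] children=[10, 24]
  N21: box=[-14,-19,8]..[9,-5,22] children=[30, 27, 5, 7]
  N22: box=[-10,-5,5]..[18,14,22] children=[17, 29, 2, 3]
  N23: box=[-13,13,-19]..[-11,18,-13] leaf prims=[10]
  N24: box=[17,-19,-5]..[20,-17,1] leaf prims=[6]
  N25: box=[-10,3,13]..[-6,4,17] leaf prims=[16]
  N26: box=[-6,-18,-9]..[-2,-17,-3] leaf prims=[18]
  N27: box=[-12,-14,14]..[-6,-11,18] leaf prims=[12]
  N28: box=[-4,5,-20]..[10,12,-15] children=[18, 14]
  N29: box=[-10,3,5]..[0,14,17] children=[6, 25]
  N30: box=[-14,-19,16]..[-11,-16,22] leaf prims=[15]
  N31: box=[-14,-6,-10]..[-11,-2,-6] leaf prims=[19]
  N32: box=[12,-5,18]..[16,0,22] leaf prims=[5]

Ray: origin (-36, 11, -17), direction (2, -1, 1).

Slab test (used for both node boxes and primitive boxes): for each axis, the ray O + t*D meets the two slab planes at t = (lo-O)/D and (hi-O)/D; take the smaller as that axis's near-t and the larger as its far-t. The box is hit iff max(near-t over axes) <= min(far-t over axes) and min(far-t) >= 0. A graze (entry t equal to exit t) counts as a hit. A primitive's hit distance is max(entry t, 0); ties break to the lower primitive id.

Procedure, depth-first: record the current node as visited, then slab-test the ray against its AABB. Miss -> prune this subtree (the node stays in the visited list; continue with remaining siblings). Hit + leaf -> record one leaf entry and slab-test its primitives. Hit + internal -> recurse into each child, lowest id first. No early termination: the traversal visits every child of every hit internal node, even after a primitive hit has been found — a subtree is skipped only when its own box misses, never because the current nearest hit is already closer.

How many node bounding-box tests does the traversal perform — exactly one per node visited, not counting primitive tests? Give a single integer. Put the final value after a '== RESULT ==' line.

Trace the traversal:
N0 x:[11,28] y:[-7,30] z:[-3,39] -> hit [11,28], descend [9, 11, 21, 22]
  N9 x:[11,23] y:[-7,13] z:[-3,24] -> hit [11,13], descend [1, 12, 23, 28]
    N1 x:[11,16] y:[-6,13] z:[11,24] -> hit [11,13], descend [4, 19]
      N4 x:[11,23/2] y:[7,13] z:[11,15] -> hit [11,23/2] leaf, test {P0@t=11}
      N19 x:[14,16] y:[-6,-3] z:[18,24] -> miss, prune
    N12 x:[19,41/2] y:[3,5] z:[2,4] -> miss, prune
    N23 x:[23/2,25/2] y:[-7,-2] z:[-2,4] -> miss, prune
    N28 x:[16,23] y:[-1,6] z:[-3,2] -> miss, prune
  N11 x:[11,28] y:[13,30] z:[7,18] -> hit [13,18], descend [8, 20, 26, 31]
    N8 x:[23/2,25/2] y:[15,16] z:[10,14] -> miss, prune
    N20 x:[22,28] y:[24,30] z:[7,18] -> miss, prune
    N26 x:[15,17] y:[28,29] z:[8,14] -> miss, prune
    N31 x:[11,25/2] y:[13,17] z:[7,11] -> miss, prune
  N21 x:[11,45/2] y:[16,30] z:[25,39] -> miss, prune
  N22 x:[13,27] y:[-3,16] z:[22,39] -> miss, prune

Visited [0, 9, 1, 4, 19, 12, 23, 28, 11, 8, 20, 26, 31, 21, 22]. Tests: 15 box, 1 leaf. Nearest: P0.

== RESULT ==
15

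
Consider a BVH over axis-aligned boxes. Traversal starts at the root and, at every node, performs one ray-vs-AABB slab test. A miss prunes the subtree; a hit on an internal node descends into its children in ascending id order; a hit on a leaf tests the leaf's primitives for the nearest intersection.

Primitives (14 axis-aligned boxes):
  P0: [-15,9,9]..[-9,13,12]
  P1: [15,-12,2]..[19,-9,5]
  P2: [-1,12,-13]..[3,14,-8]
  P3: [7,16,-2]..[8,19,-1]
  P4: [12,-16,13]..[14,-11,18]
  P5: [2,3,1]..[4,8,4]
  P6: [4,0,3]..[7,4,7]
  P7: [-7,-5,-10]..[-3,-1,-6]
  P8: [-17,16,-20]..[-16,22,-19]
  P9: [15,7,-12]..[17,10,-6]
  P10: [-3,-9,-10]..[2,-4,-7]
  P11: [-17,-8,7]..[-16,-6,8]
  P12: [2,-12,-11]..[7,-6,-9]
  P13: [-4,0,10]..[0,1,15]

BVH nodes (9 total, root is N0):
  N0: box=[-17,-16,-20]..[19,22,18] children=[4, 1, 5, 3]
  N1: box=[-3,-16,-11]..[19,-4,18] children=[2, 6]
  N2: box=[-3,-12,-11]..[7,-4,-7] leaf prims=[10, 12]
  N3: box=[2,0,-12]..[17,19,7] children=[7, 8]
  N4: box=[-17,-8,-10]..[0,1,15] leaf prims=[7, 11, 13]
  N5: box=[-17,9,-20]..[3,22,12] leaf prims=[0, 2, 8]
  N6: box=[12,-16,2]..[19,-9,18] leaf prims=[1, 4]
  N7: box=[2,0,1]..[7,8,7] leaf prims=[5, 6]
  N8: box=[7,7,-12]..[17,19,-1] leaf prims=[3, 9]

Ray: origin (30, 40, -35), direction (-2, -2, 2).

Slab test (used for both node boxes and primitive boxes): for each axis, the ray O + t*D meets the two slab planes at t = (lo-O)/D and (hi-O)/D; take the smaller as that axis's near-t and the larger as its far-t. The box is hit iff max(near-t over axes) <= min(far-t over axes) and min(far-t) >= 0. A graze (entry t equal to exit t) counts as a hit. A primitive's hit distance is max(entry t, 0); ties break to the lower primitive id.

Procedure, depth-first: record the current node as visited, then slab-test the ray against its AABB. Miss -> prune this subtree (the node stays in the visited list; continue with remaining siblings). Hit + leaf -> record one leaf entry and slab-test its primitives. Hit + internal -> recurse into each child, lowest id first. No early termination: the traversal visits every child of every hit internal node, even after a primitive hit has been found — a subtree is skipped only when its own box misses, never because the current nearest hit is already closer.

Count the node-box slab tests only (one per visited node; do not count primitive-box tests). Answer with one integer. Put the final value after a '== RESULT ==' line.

Trace the traversal:
N0 x:[11/2,47/2] y:[9,28] z:[15/2,53/2] -> hit [9,47/2], descend [1, 3, 4, 5]
  N1 x:[11/2,33/2] y:[22,28] z:[12,53/2] -> miss, prune
  N3 x:[13/2,14] y:[21/2,20] z:[23/2,21] -> hit [23/2,14], descend [7, 8]
    N7 x:[23/2,14] y:[16,20] z:[18,21] -> miss, prune
    N8 x:[13/2,23/2] y:[21/2,33/2] z:[23/2,17] -> hit [23/2,23/2] leaf, test {P3(miss), P9(miss)}
  N4 x:[15,47/2] y:[39/2,24] z:[25/2,25] -> hit [39/2,47/2] leaf, test {P7(miss), P11(miss), P13(miss)}
  N5 x:[27/2,47/2] y:[9,31/2] z:[15/2,47/2] -> hit [27/2,31/2] leaf, test {P0(miss), P2@t=27/2, P8(miss)}

order=[0, 1, 3, 7, 8, 4, 5]  |boxes|=7  |leaves|=3  hit=P2

== RESULT ==
7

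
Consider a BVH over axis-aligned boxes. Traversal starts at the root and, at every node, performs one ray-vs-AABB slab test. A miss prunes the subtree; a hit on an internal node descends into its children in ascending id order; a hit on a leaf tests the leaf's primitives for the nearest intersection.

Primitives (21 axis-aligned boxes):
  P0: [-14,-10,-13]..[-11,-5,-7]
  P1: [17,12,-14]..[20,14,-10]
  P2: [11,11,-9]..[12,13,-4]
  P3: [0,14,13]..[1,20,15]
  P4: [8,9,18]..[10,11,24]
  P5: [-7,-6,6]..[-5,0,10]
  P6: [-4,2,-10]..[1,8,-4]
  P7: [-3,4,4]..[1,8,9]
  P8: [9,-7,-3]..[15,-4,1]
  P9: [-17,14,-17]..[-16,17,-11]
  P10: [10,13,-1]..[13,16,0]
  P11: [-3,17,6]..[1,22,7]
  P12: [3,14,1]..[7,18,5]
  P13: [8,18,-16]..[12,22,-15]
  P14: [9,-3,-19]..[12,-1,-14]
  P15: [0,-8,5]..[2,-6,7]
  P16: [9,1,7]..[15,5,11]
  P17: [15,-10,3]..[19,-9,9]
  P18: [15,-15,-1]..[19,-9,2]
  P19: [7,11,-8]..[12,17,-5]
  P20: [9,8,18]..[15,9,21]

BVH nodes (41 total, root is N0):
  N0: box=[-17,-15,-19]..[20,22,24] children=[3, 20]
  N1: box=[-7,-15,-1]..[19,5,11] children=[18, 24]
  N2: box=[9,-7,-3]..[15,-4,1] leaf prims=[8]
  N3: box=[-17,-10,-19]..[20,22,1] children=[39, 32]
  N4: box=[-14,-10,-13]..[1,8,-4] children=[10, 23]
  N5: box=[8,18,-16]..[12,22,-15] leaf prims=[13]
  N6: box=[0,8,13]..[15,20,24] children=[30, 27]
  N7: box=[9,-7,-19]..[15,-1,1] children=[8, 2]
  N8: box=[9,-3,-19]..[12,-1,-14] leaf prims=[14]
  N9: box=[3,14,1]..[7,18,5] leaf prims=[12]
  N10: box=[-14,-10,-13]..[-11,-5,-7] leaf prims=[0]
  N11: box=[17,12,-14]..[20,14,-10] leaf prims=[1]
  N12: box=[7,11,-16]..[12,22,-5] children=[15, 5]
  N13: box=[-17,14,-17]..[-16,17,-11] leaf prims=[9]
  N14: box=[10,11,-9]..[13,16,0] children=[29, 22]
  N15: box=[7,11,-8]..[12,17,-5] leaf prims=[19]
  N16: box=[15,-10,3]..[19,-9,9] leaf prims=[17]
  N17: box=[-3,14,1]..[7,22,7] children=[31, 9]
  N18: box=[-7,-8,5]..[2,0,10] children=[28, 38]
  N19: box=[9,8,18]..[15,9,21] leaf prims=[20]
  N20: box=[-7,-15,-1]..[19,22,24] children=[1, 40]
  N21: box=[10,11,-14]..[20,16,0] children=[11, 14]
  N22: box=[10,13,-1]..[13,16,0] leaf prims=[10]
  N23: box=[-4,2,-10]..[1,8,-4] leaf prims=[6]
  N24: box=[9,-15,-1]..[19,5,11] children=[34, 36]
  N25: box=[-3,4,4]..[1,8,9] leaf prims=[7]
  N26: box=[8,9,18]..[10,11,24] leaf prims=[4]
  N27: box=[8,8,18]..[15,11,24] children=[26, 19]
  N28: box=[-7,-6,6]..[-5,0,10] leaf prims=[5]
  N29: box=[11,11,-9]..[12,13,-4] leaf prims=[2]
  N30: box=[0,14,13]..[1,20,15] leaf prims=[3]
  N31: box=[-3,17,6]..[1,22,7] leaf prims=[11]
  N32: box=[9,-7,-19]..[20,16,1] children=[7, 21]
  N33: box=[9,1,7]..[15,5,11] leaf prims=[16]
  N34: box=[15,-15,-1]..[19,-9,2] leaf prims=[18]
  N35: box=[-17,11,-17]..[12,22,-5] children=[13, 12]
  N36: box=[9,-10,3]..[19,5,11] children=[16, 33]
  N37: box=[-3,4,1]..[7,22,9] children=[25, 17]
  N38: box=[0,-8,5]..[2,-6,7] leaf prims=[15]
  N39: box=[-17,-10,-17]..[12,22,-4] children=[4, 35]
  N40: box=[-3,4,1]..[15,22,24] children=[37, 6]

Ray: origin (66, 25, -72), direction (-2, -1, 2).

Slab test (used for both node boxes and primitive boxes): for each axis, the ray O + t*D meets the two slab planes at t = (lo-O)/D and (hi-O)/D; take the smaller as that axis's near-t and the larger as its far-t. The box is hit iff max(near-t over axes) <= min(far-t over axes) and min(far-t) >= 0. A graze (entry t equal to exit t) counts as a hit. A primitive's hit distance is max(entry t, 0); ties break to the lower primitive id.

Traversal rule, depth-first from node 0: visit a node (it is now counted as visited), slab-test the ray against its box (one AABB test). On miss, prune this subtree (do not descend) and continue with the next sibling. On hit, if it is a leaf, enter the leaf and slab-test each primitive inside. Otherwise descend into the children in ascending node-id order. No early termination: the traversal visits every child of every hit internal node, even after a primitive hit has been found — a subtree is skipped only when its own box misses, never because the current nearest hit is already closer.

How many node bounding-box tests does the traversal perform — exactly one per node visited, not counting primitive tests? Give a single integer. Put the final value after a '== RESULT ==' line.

Walk:
N0 x:[23,83/2] y:[3,40] z:[53/2,48] -> hit [53/2,40], descend [3, 20]
  N3 x:[23,83/2] y:[3,35] z:[53/2,73/2] -> hit [53/2,35], descend [32, 39]
    N32 x:[23,57/2] y:[9,32] z:[53/2,73/2] -> hit [53/2,57/2], descend [7, 21]
      N7 x:[51/2,57/2] y:[26,32] z:[53/2,73/2] -> hit [53/2,57/2], descend [2, 8]
        N2 x:[51/2,57/2] y:[29,32] z:[69/2,73/2] -> miss, prune
        N8 x:[27,57/2] y:[26,28] z:[53/2,29] -> hit [27,28] leaf, test {P14@t=27}
      N21 x:[23,28] y:[9,14] z:[29,36] -> miss, prune
    N39 x:[27,83/2] y:[3,35] z:[55/2,34] -> hit [55/2,34], descend [4, 35]
      N4 x:[65/2,40] y:[17,35] z:[59/2,34] -> hit [65/2,34], descend [10, 23]
        N10 x:[77/2,40] y:[30,35] z:[59/2,65/2] -> miss, prune
        N23 x:[65/2,35] y:[17,23] z:[31,34] -> miss, prune
      N35 x:[27,83/2] y:[3,14] z:[55/2,67/2] -> miss, prune
  N20 x:[47/2,73/2] y:[3,40] z:[71/2,48] -> hit [71/2,73/2], descend [1, 40]
    N1 x:[47/2,73/2] y:[20,40] z:[71/2,83/2] -> hit [71/2,73/2], descend [18, 24]
      N18 x:[32,73/2] y:[25,33] z:[77/2,41] -> miss, prune
      N24 x:[47/2,57/2] y:[20,40] z:[71/2,83/2] -> miss, prune
    N40 x:[51/2,69/2] y:[3,21] z:[73/2,48] -> miss, prune

Visited [0, 3, 32, 7, 2, 8, 21, 39, 4, 10, 23, 35, 20, 1, 18, 24, 40]. Tests: 17 box, 1 leaf. Nearest: P14.

== RESULT ==
17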